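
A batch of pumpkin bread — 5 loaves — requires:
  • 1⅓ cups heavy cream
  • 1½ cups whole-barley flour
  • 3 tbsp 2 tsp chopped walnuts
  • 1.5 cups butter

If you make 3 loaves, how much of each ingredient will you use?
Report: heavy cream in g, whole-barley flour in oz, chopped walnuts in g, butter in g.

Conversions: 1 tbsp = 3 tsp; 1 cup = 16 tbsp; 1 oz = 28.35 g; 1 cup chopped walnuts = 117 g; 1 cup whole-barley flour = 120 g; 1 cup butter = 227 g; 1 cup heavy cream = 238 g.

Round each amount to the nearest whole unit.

Scaling factor: 3/5 = 0.6.
heavy cream: 4/3 cup × 3/5 × 238 g/cup ≈ 190 g
whole-barley flour: 1.5 cup × 3/5 × 120 g/cup ÷ 28.35 g/oz ≈ 4 oz
chopped walnuts: (3 tbsp + 2 tsp = 11/3 tbsp) × 3/5 ÷ 16 tbsp/cup × 117 g/cup ≈ 16 g
butter: 1.5 cup × 3/5 × 227 g/cup ≈ 204 g

heavy cream: 190 g; whole-barley flour: 4 oz; chopped walnuts: 16 g; butter: 204 g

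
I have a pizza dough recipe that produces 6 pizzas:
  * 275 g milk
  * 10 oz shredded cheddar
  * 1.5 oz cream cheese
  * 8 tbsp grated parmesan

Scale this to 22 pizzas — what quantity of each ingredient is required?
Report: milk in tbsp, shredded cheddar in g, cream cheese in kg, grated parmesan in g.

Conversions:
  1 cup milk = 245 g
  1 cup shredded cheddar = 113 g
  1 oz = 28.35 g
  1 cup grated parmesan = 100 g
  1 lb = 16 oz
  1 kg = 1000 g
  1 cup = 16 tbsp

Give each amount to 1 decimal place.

Scaling factor: 22/6 = 11/3.
milk: 275 g × 11/3 ÷ 245 g/cup × 16 tbsp/cup ≈ 65.9 tbsp
shredded cheddar: 10 oz × 11/3 × 28.35 g/oz = 1039.5 g
cream cheese: 1.5 oz × 11/3 × 28.35 g/oz ÷ 1000 g/kg ≈ 0.2 kg
grated parmesan: 8 tbsp × 11/3 ÷ 16 tbsp/cup × 100 g/cup ≈ 183.3 g

milk: 65.9 tbsp; shredded cheddar: 1039.5 g; cream cheese: 0.2 kg; grated parmesan: 183.3 g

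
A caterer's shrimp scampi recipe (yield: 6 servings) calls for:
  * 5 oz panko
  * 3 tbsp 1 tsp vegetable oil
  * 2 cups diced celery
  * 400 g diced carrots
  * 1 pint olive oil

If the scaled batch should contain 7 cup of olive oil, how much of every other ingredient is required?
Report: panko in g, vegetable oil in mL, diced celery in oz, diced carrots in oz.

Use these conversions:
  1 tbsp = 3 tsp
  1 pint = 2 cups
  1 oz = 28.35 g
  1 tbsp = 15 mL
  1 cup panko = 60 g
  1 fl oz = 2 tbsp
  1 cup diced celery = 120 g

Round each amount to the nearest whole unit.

panko: 496 g; vegetable oil: 175 mL; diced celery: 30 oz; diced carrots: 49 oz

The original recipe has 2 cup of olive oil, so the scaling factor is 7 ÷ 2 = 7/2 = 3.5.
panko: 5 oz × 7/2 × 28.35 g/oz ≈ 496 g
vegetable oil: (3 tbsp + 1 tsp = 10/3 tbsp) × 7/2 × 15 mL/tbsp = 175 mL
diced celery: 2 cup × 7/2 × 120 g/cup ÷ 28.35 g/oz ≈ 30 oz
diced carrots: 400 g × 7/2 ÷ 28.35 g/oz ≈ 49 oz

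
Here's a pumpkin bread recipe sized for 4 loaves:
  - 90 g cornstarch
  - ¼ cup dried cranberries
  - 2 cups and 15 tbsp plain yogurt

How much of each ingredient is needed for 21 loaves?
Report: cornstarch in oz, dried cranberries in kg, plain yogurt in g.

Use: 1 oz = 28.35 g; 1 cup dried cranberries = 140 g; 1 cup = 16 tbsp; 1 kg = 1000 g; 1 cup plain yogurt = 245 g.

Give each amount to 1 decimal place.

Scaling factor: 21/4 = 5.25.
cornstarch: 90 g × 21/4 ÷ 28.35 g/oz ≈ 16.7 oz
dried cranberries: 0.25 cup × 21/4 × 140 g/cup ÷ 1000 g/kg ≈ 0.2 kg
plain yogurt: (2 cup + 15 tbsp = 2.9375 cup) × 21/4 × 245 g/cup ≈ 3778.4 g

cornstarch: 16.7 oz; dried cranberries: 0.2 kg; plain yogurt: 3778.4 g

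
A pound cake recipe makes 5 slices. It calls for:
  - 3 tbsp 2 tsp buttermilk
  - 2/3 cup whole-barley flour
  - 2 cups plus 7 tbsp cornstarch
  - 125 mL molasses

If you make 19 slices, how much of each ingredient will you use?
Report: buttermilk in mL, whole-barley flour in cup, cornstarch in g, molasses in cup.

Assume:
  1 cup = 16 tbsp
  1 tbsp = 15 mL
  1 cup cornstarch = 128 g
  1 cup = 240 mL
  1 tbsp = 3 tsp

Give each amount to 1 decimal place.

Scaling factor: 19/5 = 3.8.
buttermilk: (3 tbsp + 2 tsp = 11/3 tbsp) × 19/5 × 15 mL/tbsp = 209.0 mL
whole-barley flour: 2/3 cup × 19/5 ≈ 2.5 cup
cornstarch: (2 cup + 7 tbsp = 2.4375 cup) × 19/5 × 128 g/cup = 1185.6 g
molasses: 125 mL × 19/5 ÷ 240 mL/cup ≈ 2.0 cup

buttermilk: 209.0 mL; whole-barley flour: 2.5 cup; cornstarch: 1185.6 g; molasses: 2.0 cup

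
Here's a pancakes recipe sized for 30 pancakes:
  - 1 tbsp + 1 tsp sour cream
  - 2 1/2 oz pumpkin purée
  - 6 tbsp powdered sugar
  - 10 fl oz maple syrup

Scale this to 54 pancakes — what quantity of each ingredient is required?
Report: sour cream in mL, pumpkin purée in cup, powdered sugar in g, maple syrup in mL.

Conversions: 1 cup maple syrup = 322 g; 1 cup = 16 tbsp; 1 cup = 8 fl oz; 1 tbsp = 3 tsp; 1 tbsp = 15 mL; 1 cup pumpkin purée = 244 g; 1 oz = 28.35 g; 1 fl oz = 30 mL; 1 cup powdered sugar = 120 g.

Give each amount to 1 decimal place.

sour cream: 36.0 mL; pumpkin purée: 0.5 cup; powdered sugar: 81.0 g; maple syrup: 540.0 mL

Scaling factor: 54/30 = 9/5 = 1.8.
sour cream: (1 tbsp + 1 tsp = 4/3 tbsp) × 9/5 × 15 mL/tbsp = 36.0 mL
pumpkin purée: 2.5 oz × 9/5 × 28.35 g/oz ÷ 244 g/cup ≈ 0.5 cup
powdered sugar: 6 tbsp × 9/5 ÷ 16 tbsp/cup × 120 g/cup = 81.0 g
maple syrup: 10 fl oz × 9/5 × 30 mL/fl oz = 540.0 mL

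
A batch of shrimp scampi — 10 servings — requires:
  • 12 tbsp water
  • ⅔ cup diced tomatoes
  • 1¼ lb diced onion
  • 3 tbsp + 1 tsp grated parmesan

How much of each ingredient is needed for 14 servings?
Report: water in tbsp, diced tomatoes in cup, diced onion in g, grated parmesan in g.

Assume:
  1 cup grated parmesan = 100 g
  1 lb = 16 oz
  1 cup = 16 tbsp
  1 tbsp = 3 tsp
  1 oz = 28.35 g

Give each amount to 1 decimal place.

Scaling factor: 14/10 = 7/5 = 1.4.
water: 12 tbsp × 7/5 = 16.8 tbsp
diced tomatoes: 2/3 cup × 7/5 ≈ 0.9 cup
diced onion: 1.25 lb × 7/5 × 16 oz/lb × 28.35 g/oz = 793.8 g
grated parmesan: (3 tbsp + 1 tsp = 10/3 tbsp) × 7/5 ÷ 16 tbsp/cup × 100 g/cup ≈ 29.2 g

water: 16.8 tbsp; diced tomatoes: 0.9 cup; diced onion: 793.8 g; grated parmesan: 29.2 g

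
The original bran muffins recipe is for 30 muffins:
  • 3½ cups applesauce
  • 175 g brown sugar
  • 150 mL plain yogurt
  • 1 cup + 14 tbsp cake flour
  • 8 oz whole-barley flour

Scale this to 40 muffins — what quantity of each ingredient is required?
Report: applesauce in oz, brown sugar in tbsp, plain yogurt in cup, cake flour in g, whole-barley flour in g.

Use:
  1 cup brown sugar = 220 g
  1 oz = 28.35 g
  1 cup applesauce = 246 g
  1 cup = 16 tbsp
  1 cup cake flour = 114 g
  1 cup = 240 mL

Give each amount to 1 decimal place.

applesauce: 40.5 oz; brown sugar: 17.0 tbsp; plain yogurt: 0.8 cup; cake flour: 285.0 g; whole-barley flour: 302.4 g

Scaling factor: 40/30 = 4/3.
applesauce: 3.5 cup × 4/3 × 246 g/cup ÷ 28.35 g/oz ≈ 40.5 oz
brown sugar: 175 g × 4/3 ÷ 220 g/cup × 16 tbsp/cup ≈ 17.0 tbsp
plain yogurt: 150 mL × 4/3 ÷ 240 mL/cup ≈ 0.8 cup
cake flour: (1 cup + 14 tbsp = 1.875 cup) × 4/3 × 114 g/cup = 285.0 g
whole-barley flour: 8 oz × 4/3 × 28.35 g/oz = 302.4 g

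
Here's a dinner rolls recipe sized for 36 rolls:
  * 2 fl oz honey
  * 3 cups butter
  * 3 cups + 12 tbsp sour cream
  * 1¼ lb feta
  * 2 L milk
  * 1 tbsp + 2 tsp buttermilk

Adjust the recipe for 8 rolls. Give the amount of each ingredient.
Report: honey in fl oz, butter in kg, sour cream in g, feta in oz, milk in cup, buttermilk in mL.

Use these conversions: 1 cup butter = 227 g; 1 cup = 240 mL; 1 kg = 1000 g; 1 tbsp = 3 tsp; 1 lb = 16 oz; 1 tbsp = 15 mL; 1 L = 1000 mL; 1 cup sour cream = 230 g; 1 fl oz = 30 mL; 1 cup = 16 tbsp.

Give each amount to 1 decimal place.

honey: 0.4 fl oz; butter: 0.2 kg; sour cream: 191.7 g; feta: 4.4 oz; milk: 1.9 cup; buttermilk: 5.6 mL

Scaling factor: 8/36 = 2/9.
honey: 2 fl oz × 2/9 ≈ 0.4 fl oz
butter: 3 cup × 2/9 × 227 g/cup ÷ 1000 g/kg ≈ 0.2 kg
sour cream: (3 cup + 12 tbsp = 3.75 cup) × 2/9 × 230 g/cup ≈ 191.7 g
feta: 1.25 lb × 2/9 × 16 oz/lb ≈ 4.4 oz
milk: 2 L × 2/9 × 1000 mL/L ÷ 240 mL/cup ≈ 1.9 cup
buttermilk: (1 tbsp + 2 tsp = 5/3 tbsp) × 2/9 × 15 mL/tbsp ≈ 5.6 mL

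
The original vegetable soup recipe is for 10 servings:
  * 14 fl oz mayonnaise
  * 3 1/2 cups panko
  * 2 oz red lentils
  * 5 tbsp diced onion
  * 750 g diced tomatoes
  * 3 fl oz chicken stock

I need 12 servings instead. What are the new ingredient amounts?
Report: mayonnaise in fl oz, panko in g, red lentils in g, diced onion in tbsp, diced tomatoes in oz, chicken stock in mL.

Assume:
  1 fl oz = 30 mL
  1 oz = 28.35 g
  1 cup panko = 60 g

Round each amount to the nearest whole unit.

mayonnaise: 17 fl oz; panko: 252 g; red lentils: 68 g; diced onion: 6 tbsp; diced tomatoes: 32 oz; chicken stock: 108 mL

Scaling factor: 12/10 = 6/5 = 1.2.
mayonnaise: 14 fl oz × 6/5 ≈ 17 fl oz
panko: 3.5 cup × 6/5 × 60 g/cup = 252 g
red lentils: 2 oz × 6/5 × 28.35 g/oz ≈ 68 g
diced onion: 5 tbsp × 6/5 = 6 tbsp
diced tomatoes: 750 g × 6/5 ÷ 28.35 g/oz ≈ 32 oz
chicken stock: 3 fl oz × 6/5 × 30 mL/fl oz = 108 mL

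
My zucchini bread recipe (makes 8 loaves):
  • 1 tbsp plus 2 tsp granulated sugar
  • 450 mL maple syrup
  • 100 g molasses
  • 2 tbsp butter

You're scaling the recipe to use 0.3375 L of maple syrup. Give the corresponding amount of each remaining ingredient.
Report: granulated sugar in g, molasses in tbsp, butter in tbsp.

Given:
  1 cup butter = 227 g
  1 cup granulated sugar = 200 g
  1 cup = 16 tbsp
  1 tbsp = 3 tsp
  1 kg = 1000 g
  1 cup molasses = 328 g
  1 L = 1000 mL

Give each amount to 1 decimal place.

granulated sugar: 15.6 g; molasses: 3.7 tbsp; butter: 1.5 tbsp

The original recipe has 0.45 L of maple syrup, so the scaling factor is 0.3375 ÷ 0.45 = 3/4 = 0.75.
granulated sugar: (1 tbsp + 2 tsp = 5/3 tbsp) × 3/4 ÷ 16 tbsp/cup × 200 g/cup ≈ 15.6 g
molasses: 100 g × 3/4 ÷ 328 g/cup × 16 tbsp/cup ≈ 3.7 tbsp
butter: 2 tbsp × 3/4 = 1.5 tbsp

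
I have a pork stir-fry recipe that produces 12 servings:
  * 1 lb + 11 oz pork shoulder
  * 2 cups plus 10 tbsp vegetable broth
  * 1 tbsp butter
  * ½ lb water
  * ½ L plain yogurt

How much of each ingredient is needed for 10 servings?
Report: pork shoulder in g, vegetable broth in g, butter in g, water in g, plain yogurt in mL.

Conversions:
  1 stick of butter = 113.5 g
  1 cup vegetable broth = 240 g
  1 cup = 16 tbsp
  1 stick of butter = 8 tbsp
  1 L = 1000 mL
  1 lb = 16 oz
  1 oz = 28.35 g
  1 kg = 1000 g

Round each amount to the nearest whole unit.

pork shoulder: 638 g; vegetable broth: 525 g; butter: 12 g; water: 189 g; plain yogurt: 417 mL

Scaling factor: 10/12 = 5/6.
pork shoulder: (1 lb + 11 oz = 1.6875 lb) × 5/6 × 16 oz/lb × 28.35 g/oz ≈ 638 g
vegetable broth: (2 cup + 10 tbsp = 2.625 cup) × 5/6 × 240 g/cup = 525 g
butter: 1 tbsp × 5/6 ÷ 8 tbsp/stick × 113.5 g/stick ≈ 12 g
water: 0.5 lb × 5/6 × 16 oz/lb × 28.35 g/oz = 189 g
plain yogurt: 0.5 L × 5/6 × 1000 mL/L ≈ 417 mL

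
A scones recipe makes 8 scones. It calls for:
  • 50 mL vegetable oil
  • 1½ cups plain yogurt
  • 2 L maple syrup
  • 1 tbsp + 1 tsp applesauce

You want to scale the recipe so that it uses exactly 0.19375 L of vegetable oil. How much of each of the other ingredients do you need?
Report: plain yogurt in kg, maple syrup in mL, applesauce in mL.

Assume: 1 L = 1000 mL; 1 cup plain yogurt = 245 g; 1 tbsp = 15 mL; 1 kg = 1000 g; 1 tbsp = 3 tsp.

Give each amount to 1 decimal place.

plain yogurt: 1.4 kg; maple syrup: 7750.0 mL; applesauce: 77.5 mL

The original recipe has 0.05 L of vegetable oil, so the scaling factor is 0.19375 ÷ 0.05 = 31/8 = 3.875.
plain yogurt: 1.5 cup × 31/8 × 245 g/cup ÷ 1000 g/kg ≈ 1.4 kg
maple syrup: 2 L × 31/8 × 1000 mL/L = 7750.0 mL
applesauce: (1 tbsp + 1 tsp = 4/3 tbsp) × 31/8 × 15 mL/tbsp = 77.5 mL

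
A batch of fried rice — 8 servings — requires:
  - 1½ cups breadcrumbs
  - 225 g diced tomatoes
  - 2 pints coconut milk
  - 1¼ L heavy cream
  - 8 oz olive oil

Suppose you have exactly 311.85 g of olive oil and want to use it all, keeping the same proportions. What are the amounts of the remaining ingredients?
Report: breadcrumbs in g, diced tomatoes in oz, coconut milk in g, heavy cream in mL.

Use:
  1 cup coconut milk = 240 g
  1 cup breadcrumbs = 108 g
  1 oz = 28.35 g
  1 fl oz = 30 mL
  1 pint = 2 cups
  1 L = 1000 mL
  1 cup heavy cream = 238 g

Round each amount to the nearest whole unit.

breadcrumbs: 223 g; diced tomatoes: 11 oz; coconut milk: 1320 g; heavy cream: 1719 mL

The original recipe has 226.8 g of olive oil, so the scaling factor is 311.85 ÷ 226.8 = 11/8 = 1.375.
breadcrumbs: 1.5 cup × 11/8 × 108 g/cup ≈ 223 g
diced tomatoes: 225 g × 11/8 ÷ 28.35 g/oz ≈ 11 oz
coconut milk: 2 pint × 11/8 × 2 cup/pint × 240 g/cup = 1320 g
heavy cream: 1.25 L × 11/8 × 1000 mL/L ≈ 1719 mL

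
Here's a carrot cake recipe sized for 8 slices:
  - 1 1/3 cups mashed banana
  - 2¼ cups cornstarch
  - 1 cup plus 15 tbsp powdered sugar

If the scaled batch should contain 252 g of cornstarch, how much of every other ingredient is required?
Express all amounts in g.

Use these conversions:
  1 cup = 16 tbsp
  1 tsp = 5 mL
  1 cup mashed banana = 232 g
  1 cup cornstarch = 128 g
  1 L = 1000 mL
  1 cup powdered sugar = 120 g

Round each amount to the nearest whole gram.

mashed banana: 271 g; powdered sugar: 203 g

The original recipe has 288 g of cornstarch, so the scaling factor is 252 ÷ 288 = 7/8 = 0.875.
mashed banana: 4/3 cup × 7/8 × 232 g/cup ≈ 271 g
powdered sugar: (1 cup + 15 tbsp = 1.9375 cup) × 7/8 × 120 g/cup ≈ 203 g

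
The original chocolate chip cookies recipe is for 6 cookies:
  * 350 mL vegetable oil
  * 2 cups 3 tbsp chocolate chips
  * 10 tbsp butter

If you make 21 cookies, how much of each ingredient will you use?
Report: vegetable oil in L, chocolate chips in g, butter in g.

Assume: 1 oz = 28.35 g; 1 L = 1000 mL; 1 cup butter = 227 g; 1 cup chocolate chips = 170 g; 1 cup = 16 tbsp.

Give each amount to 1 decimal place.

vegetable oil: 1.2 L; chocolate chips: 1301.6 g; butter: 496.6 g

Scaling factor: 21/6 = 7/2 = 3.5.
vegetable oil: 350 mL × 7/2 ÷ 1000 mL/L ≈ 1.2 L
chocolate chips: (2 cup + 3 tbsp = 2.1875 cup) × 7/2 × 170 g/cup ≈ 1301.6 g
butter: 10 tbsp × 7/2 ÷ 16 tbsp/cup × 227 g/cup ≈ 496.6 g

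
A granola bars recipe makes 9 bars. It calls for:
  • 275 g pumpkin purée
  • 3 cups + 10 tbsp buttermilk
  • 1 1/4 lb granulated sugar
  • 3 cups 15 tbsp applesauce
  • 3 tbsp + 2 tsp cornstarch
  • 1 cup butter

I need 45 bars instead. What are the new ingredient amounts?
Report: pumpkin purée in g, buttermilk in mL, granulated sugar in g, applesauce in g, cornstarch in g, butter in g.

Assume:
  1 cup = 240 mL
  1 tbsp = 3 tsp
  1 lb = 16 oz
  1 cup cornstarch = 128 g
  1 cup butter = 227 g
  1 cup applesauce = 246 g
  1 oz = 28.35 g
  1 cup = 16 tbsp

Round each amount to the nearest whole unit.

pumpkin purée: 1375 g; buttermilk: 4350 mL; granulated sugar: 2835 g; applesauce: 4843 g; cornstarch: 147 g; butter: 1135 g

Scaling factor: 45/9 = 5.
pumpkin purée: 275 g × 5 = 1375 g
buttermilk: (3 cup + 10 tbsp = 3.625 cup) × 5 × 240 mL/cup = 4350 mL
granulated sugar: 1.25 lb × 5 × 16 oz/lb × 28.35 g/oz = 2835 g
applesauce: (3 cup + 15 tbsp = 3.9375 cup) × 5 × 246 g/cup ≈ 4843 g
cornstarch: (3 tbsp + 2 tsp = 11/3 tbsp) × 5 ÷ 16 tbsp/cup × 128 g/cup ≈ 147 g
butter: 1 cup × 5 × 227 g/cup = 1135 g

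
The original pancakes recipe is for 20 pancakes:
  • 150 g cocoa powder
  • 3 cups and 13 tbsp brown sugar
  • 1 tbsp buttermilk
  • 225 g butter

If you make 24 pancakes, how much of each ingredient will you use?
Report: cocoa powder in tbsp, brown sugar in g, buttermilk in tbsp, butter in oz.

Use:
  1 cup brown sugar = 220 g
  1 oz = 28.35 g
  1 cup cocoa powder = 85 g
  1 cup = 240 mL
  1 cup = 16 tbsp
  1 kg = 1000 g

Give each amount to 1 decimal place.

Scaling factor: 24/20 = 6/5 = 1.2.
cocoa powder: 150 g × 6/5 ÷ 85 g/cup × 16 tbsp/cup ≈ 33.9 tbsp
brown sugar: (3 cup + 13 tbsp = 3.8125 cup) × 6/5 × 220 g/cup = 1006.5 g
buttermilk: 1 tbsp × 6/5 = 1.2 tbsp
butter: 225 g × 6/5 ÷ 28.35 g/oz ≈ 9.5 oz

cocoa powder: 33.9 tbsp; brown sugar: 1006.5 g; buttermilk: 1.2 tbsp; butter: 9.5 oz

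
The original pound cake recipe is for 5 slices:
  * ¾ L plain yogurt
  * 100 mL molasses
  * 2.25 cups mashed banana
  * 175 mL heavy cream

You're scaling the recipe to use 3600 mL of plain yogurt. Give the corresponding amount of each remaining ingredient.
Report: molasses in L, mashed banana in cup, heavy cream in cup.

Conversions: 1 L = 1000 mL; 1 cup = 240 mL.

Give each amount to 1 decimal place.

molasses: 0.5 L; mashed banana: 10.8 cup; heavy cream: 3.5 cup

The original recipe has 750 mL of plain yogurt, so the scaling factor is 3600 ÷ 750 = 24/5 = 4.8.
molasses: 100 mL × 24/5 ÷ 1000 mL/L ≈ 0.5 L
mashed banana: 2.25 cup × 24/5 = 10.8 cup
heavy cream: 175 mL × 24/5 ÷ 240 mL/cup = 3.5 cup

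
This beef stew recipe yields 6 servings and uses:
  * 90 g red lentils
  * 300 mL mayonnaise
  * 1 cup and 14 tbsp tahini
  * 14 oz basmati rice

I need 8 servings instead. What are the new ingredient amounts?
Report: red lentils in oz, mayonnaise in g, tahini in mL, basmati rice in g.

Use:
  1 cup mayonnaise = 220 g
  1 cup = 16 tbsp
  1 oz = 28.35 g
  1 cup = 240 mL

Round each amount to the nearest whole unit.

Scaling factor: 8/6 = 4/3.
red lentils: 90 g × 4/3 ÷ 28.35 g/oz ≈ 4 oz
mayonnaise: 300 mL × 4/3 ÷ 240 mL/cup × 220 g/cup ≈ 367 g
tahini: (1 cup + 14 tbsp = 1.875 cup) × 4/3 × 240 mL/cup = 600 mL
basmati rice: 14 oz × 4/3 × 28.35 g/oz ≈ 529 g

red lentils: 4 oz; mayonnaise: 367 g; tahini: 600 mL; basmati rice: 529 g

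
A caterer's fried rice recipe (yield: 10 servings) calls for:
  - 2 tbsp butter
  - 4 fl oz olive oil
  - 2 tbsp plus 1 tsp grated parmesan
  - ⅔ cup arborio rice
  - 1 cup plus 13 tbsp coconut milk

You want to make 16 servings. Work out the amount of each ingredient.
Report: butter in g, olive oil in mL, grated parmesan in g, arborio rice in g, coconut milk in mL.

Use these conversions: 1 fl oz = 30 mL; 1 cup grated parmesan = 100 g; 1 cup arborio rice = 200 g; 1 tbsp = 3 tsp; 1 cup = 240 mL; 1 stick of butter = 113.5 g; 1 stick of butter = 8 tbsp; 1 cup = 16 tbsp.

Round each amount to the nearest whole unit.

butter: 45 g; olive oil: 192 mL; grated parmesan: 23 g; arborio rice: 213 g; coconut milk: 696 mL

Scaling factor: 16/10 = 8/5 = 1.6.
butter: 2 tbsp × 8/5 ÷ 8 tbsp/stick × 113.5 g/stick ≈ 45 g
olive oil: 4 fl oz × 8/5 × 30 mL/fl oz = 192 mL
grated parmesan: (2 tbsp + 1 tsp = 7/3 tbsp) × 8/5 ÷ 16 tbsp/cup × 100 g/cup ≈ 23 g
arborio rice: 2/3 cup × 8/5 × 200 g/cup ≈ 213 g
coconut milk: (1 cup + 13 tbsp = 1.8125 cup) × 8/5 × 240 mL/cup = 696 mL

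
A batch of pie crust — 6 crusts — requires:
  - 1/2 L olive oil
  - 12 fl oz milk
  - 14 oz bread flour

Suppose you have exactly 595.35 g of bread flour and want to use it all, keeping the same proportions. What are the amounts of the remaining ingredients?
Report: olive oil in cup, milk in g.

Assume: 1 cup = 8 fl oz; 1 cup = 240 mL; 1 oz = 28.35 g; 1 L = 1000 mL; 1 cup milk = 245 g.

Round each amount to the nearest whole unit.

The original recipe has 396.9 g of bread flour, so the scaling factor is 595.35 ÷ 396.9 = 3/2 = 1.5.
olive oil: 0.5 L × 3/2 × 1000 mL/L ÷ 240 mL/cup ≈ 3 cup
milk: 12 fl oz × 3/2 ÷ 8 fl oz/cup × 245 g/cup ≈ 551 g

olive oil: 3 cup; milk: 551 g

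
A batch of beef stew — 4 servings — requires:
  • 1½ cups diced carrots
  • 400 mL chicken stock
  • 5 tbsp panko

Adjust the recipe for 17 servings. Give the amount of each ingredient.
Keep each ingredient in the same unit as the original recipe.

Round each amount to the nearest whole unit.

Scaling factor: 17/4 = 4.25.
diced carrots: 1.5 cup × 17/4 ≈ 6 cup
chicken stock: 400 mL × 17/4 = 1700 mL
panko: 5 tbsp × 17/4 ≈ 21 tbsp

diced carrots: 6 cup; chicken stock: 1700 mL; panko: 21 tbsp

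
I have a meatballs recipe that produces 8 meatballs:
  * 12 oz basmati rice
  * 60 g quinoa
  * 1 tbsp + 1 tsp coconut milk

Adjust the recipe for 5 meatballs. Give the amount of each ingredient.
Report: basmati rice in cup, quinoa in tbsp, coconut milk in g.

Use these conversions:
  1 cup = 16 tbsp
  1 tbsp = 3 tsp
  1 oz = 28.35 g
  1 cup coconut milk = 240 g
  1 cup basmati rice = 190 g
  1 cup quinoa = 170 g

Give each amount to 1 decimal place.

Scaling factor: 5/8 = 0.625.
basmati rice: 12 oz × 5/8 × 28.35 g/oz ÷ 190 g/cup ≈ 1.1 cup
quinoa: 60 g × 5/8 ÷ 170 g/cup × 16 tbsp/cup ≈ 3.5 tbsp
coconut milk: (1 tbsp + 1 tsp = 4/3 tbsp) × 5/8 ÷ 16 tbsp/cup × 240 g/cup = 12.5 g

basmati rice: 1.1 cup; quinoa: 3.5 tbsp; coconut milk: 12.5 g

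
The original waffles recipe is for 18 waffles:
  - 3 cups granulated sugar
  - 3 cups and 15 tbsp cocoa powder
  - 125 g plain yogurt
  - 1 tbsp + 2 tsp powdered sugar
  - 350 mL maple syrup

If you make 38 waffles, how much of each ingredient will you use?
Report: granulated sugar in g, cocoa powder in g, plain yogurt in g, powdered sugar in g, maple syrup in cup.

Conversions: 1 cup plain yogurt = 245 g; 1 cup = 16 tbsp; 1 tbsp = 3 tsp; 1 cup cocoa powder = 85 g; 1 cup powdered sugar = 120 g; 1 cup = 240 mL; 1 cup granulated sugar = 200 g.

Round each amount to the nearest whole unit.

granulated sugar: 1267 g; cocoa powder: 707 g; plain yogurt: 264 g; powdered sugar: 26 g; maple syrup: 3 cup

Scaling factor: 38/18 = 19/9.
granulated sugar: 3 cup × 19/9 × 200 g/cup ≈ 1267 g
cocoa powder: (3 cup + 15 tbsp = 3.9375 cup) × 19/9 × 85 g/cup ≈ 707 g
plain yogurt: 125 g × 19/9 ≈ 264 g
powdered sugar: (1 tbsp + 2 tsp = 5/3 tbsp) × 19/9 ÷ 16 tbsp/cup × 120 g/cup ≈ 26 g
maple syrup: 350 mL × 19/9 ÷ 240 mL/cup ≈ 3 cup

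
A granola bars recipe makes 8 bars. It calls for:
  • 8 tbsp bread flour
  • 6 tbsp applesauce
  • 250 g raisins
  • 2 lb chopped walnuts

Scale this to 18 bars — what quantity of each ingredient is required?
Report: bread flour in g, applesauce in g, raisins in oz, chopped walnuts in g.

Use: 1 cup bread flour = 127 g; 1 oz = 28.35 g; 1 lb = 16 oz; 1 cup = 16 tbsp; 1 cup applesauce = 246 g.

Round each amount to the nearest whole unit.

Scaling factor: 18/8 = 9/4 = 2.25.
bread flour: 8 tbsp × 9/4 ÷ 16 tbsp/cup × 127 g/cup ≈ 143 g
applesauce: 6 tbsp × 9/4 ÷ 16 tbsp/cup × 246 g/cup ≈ 208 g
raisins: 250 g × 9/4 ÷ 28.35 g/oz ≈ 20 oz
chopped walnuts: 2 lb × 9/4 × 16 oz/lb × 28.35 g/oz ≈ 2041 g

bread flour: 143 g; applesauce: 208 g; raisins: 20 oz; chopped walnuts: 2041 g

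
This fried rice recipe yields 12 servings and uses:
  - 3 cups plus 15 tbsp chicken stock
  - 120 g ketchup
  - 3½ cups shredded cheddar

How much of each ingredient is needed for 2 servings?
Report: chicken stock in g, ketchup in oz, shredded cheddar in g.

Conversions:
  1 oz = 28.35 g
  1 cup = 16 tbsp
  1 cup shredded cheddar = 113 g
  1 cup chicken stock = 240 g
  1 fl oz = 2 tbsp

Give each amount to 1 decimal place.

Scaling factor: 2/12 = 1/6.
chicken stock: (3 cup + 15 tbsp = 3.9375 cup) × 1/6 × 240 g/cup = 157.5 g
ketchup: 120 g × 1/6 ÷ 28.35 g/oz ≈ 0.7 oz
shredded cheddar: 3.5 cup × 1/6 × 113 g/cup ≈ 65.9 g

chicken stock: 157.5 g; ketchup: 0.7 oz; shredded cheddar: 65.9 g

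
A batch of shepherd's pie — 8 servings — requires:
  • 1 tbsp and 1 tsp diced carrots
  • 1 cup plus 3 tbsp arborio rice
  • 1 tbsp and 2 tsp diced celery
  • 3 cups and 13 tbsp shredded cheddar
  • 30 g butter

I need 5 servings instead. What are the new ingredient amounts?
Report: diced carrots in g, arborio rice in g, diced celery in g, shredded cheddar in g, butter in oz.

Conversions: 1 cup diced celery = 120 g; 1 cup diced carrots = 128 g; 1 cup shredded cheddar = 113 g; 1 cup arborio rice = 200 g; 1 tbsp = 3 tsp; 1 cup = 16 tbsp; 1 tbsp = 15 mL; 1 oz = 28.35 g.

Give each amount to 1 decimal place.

Scaling factor: 5/8 = 0.625.
diced carrots: (1 tbsp + 1 tsp = 4/3 tbsp) × 5/8 ÷ 16 tbsp/cup × 128 g/cup ≈ 6.7 g
arborio rice: (1 cup + 3 tbsp = 1.1875 cup) × 5/8 × 200 g/cup ≈ 148.4 g
diced celery: (1 tbsp + 2 tsp = 5/3 tbsp) × 5/8 ÷ 16 tbsp/cup × 120 g/cup ≈ 7.8 g
shredded cheddar: (3 cup + 13 tbsp = 3.8125 cup) × 5/8 × 113 g/cup ≈ 269.3 g
butter: 30 g × 5/8 ÷ 28.35 g/oz ≈ 0.7 oz

diced carrots: 6.7 g; arborio rice: 148.4 g; diced celery: 7.8 g; shredded cheddar: 269.3 g; butter: 0.7 oz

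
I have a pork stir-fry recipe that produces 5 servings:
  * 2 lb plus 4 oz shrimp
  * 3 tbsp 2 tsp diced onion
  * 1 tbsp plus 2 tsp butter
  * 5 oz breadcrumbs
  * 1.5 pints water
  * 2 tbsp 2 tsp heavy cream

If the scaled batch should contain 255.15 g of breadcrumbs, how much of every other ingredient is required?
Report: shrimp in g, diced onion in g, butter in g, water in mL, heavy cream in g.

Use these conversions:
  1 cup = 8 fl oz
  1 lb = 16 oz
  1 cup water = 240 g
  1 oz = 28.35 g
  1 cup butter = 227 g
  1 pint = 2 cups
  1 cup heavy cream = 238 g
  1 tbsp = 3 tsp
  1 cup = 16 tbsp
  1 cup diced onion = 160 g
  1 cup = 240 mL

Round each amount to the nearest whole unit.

shrimp: 1837 g; diced onion: 66 g; butter: 43 g; water: 1296 mL; heavy cream: 71 g

The original recipe has 141.75 g of breadcrumbs, so the scaling factor is 255.15 ÷ 141.75 = 9/5 = 1.8.
shrimp: (2 lb + 4 oz = 2.25 lb) × 9/5 × 16 oz/lb × 28.35 g/oz ≈ 1837 g
diced onion: (3 tbsp + 2 tsp = 11/3 tbsp) × 9/5 ÷ 16 tbsp/cup × 160 g/cup = 66 g
butter: (1 tbsp + 2 tsp = 5/3 tbsp) × 9/5 ÷ 16 tbsp/cup × 227 g/cup ≈ 43 g
water: 1.5 pint × 9/5 × 2 cup/pint × 240 mL/cup = 1296 mL
heavy cream: (2 tbsp + 2 tsp = 8/3 tbsp) × 9/5 ÷ 16 tbsp/cup × 238 g/cup ≈ 71 g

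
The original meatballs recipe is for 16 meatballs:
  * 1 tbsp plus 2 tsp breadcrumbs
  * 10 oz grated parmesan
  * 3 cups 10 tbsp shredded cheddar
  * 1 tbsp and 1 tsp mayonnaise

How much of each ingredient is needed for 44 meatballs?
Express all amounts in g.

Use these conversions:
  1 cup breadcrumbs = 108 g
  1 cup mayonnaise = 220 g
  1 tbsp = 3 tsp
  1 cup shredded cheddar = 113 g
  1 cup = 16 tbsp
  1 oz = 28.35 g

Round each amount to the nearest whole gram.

breadcrumbs: 31 g; grated parmesan: 780 g; shredded cheddar: 1126 g; mayonnaise: 50 g

Scaling factor: 44/16 = 11/4 = 2.75.
breadcrumbs: (1 tbsp + 2 tsp = 5/3 tbsp) × 11/4 ÷ 16 tbsp/cup × 108 g/cup ≈ 31 g
grated parmesan: 10 oz × 11/4 × 28.35 g/oz ≈ 780 g
shredded cheddar: (3 cup + 10 tbsp = 3.625 cup) × 11/4 × 113 g/cup ≈ 1126 g
mayonnaise: (1 tbsp + 1 tsp = 4/3 tbsp) × 11/4 ÷ 16 tbsp/cup × 220 g/cup ≈ 50 g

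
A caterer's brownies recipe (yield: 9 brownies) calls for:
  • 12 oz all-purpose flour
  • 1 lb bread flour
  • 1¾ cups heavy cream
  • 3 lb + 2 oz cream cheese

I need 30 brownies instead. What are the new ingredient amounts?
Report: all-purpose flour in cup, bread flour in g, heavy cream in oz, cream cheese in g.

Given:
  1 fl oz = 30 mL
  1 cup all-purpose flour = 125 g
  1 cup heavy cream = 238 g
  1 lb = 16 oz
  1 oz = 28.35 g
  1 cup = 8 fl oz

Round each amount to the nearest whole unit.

all-purpose flour: 9 cup; bread flour: 1512 g; heavy cream: 49 oz; cream cheese: 4725 g

Scaling factor: 30/9 = 10/3.
all-purpose flour: 12 oz × 10/3 × 28.35 g/oz ÷ 125 g/cup ≈ 9 cup
bread flour: 1 lb × 10/3 × 16 oz/lb × 28.35 g/oz = 1512 g
heavy cream: 1.75 cup × 10/3 × 238 g/cup ÷ 28.35 g/oz ≈ 49 oz
cream cheese: (3 lb + 2 oz = 3.125 lb) × 10/3 × 16 oz/lb × 28.35 g/oz = 4725 g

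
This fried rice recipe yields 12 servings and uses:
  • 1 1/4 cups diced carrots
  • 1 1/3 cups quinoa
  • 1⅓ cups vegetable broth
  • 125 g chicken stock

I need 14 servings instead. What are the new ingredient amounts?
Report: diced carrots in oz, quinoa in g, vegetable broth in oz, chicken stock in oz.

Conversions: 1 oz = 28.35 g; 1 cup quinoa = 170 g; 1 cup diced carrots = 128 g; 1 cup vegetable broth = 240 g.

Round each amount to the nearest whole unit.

Scaling factor: 14/12 = 7/6.
diced carrots: 1.25 cup × 7/6 × 128 g/cup ÷ 28.35 g/oz ≈ 7 oz
quinoa: 4/3 cup × 7/6 × 170 g/cup ≈ 264 g
vegetable broth: 4/3 cup × 7/6 × 240 g/cup ÷ 28.35 g/oz ≈ 13 oz
chicken stock: 125 g × 7/6 ÷ 28.35 g/oz ≈ 5 oz

diced carrots: 7 oz; quinoa: 264 g; vegetable broth: 13 oz; chicken stock: 5 oz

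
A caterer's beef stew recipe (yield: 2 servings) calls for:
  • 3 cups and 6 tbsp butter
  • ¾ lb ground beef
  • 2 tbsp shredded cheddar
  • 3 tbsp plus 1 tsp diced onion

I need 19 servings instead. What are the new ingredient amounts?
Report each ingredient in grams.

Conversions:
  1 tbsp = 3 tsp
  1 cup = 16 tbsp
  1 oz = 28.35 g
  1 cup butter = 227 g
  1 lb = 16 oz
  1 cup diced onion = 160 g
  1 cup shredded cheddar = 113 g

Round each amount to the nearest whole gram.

butter: 7278 g; ground beef: 3232 g; shredded cheddar: 134 g; diced onion: 317 g

Scaling factor: 19/2 = 9.5.
butter: (3 cup + 6 tbsp = 3.375 cup) × 19/2 × 227 g/cup ≈ 7278 g
ground beef: 0.75 lb × 19/2 × 16 oz/lb × 28.35 g/oz ≈ 3232 g
shredded cheddar: 2 tbsp × 19/2 ÷ 16 tbsp/cup × 113 g/cup ≈ 134 g
diced onion: (3 tbsp + 1 tsp = 10/3 tbsp) × 19/2 ÷ 16 tbsp/cup × 160 g/cup ≈ 317 g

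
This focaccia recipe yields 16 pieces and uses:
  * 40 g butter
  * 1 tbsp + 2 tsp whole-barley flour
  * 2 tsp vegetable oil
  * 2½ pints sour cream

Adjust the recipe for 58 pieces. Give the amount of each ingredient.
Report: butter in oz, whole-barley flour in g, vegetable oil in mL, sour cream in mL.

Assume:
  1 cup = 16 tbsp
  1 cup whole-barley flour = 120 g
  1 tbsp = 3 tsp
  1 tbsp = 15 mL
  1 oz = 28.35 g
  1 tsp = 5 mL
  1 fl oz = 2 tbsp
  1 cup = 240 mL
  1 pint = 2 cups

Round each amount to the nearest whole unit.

Scaling factor: 58/16 = 29/8 = 3.625.
butter: 40 g × 29/8 ÷ 28.35 g/oz ≈ 5 oz
whole-barley flour: (1 tbsp + 2 tsp = 5/3 tbsp) × 29/8 ÷ 16 tbsp/cup × 120 g/cup ≈ 45 g
vegetable oil: 2 tsp × 29/8 × 5 mL/tsp ≈ 36 mL
sour cream: 2.5 pint × 29/8 × 2 cup/pint × 240 mL/cup = 4350 mL

butter: 5 oz; whole-barley flour: 45 g; vegetable oil: 36 mL; sour cream: 4350 mL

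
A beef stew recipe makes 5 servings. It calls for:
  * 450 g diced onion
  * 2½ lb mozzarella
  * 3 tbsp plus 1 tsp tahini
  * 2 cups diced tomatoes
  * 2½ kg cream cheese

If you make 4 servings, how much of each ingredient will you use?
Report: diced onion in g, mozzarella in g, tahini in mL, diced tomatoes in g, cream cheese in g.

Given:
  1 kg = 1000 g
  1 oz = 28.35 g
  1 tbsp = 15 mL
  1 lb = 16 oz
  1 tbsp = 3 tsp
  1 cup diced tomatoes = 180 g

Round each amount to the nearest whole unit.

Scaling factor: 4/5 = 0.8.
diced onion: 450 g × 4/5 = 360 g
mozzarella: 2.5 lb × 4/5 × 16 oz/lb × 28.35 g/oz ≈ 907 g
tahini: (3 tbsp + 1 tsp = 10/3 tbsp) × 4/5 × 15 mL/tbsp = 40 mL
diced tomatoes: 2 cup × 4/5 × 180 g/cup = 288 g
cream cheese: 2.5 kg × 4/5 × 1000 g/kg = 2000 g

diced onion: 360 g; mozzarella: 907 g; tahini: 40 mL; diced tomatoes: 288 g; cream cheese: 2000 g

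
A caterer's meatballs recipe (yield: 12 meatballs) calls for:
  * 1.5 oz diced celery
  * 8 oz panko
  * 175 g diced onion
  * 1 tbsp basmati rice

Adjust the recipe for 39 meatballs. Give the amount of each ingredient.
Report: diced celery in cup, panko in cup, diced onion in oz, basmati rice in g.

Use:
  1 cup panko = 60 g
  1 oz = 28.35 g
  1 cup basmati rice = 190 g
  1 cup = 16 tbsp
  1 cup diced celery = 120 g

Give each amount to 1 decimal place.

Scaling factor: 39/12 = 13/4 = 3.25.
diced celery: 1.5 oz × 13/4 × 28.35 g/oz ÷ 120 g/cup ≈ 1.2 cup
panko: 8 oz × 13/4 × 28.35 g/oz ÷ 60 g/cup ≈ 12.3 cup
diced onion: 175 g × 13/4 ÷ 28.35 g/oz ≈ 20.1 oz
basmati rice: 1 tbsp × 13/4 ÷ 16 tbsp/cup × 190 g/cup ≈ 38.6 g

diced celery: 1.2 cup; panko: 12.3 cup; diced onion: 20.1 oz; basmati rice: 38.6 g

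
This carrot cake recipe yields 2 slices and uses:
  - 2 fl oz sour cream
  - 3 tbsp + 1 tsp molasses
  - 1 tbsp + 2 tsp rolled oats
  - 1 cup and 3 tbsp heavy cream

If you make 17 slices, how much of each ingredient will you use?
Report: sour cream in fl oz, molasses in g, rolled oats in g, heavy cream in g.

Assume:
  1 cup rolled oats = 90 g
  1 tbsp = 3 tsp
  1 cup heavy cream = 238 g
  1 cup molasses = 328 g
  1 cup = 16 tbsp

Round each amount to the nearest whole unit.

sour cream: 17 fl oz; molasses: 581 g; rolled oats: 80 g; heavy cream: 2402 g

Scaling factor: 17/2 = 8.5.
sour cream: 2 fl oz × 17/2 = 17 fl oz
molasses: (3 tbsp + 1 tsp = 10/3 tbsp) × 17/2 ÷ 16 tbsp/cup × 328 g/cup ≈ 581 g
rolled oats: (1 tbsp + 2 tsp = 5/3 tbsp) × 17/2 ÷ 16 tbsp/cup × 90 g/cup ≈ 80 g
heavy cream: (1 cup + 3 tbsp = 1.1875 cup) × 17/2 × 238 g/cup ≈ 2402 g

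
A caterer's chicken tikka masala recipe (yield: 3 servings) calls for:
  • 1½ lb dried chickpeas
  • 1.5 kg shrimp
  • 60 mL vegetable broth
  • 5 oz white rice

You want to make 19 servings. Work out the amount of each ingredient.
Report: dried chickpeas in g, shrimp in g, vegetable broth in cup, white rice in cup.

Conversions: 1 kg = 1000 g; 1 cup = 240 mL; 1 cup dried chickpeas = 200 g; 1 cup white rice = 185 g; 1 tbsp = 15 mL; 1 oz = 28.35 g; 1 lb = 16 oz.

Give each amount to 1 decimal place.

Scaling factor: 19/3.
dried chickpeas: 1.5 lb × 19/3 × 16 oz/lb × 28.35 g/oz = 4309.2 g
shrimp: 1.5 kg × 19/3 × 1000 g/kg = 9500.0 g
vegetable broth: 60 mL × 19/3 ÷ 240 mL/cup ≈ 1.6 cup
white rice: 5 oz × 19/3 × 28.35 g/oz ÷ 185 g/cup ≈ 4.9 cup

dried chickpeas: 4309.2 g; shrimp: 9500.0 g; vegetable broth: 1.6 cup; white rice: 4.9 cup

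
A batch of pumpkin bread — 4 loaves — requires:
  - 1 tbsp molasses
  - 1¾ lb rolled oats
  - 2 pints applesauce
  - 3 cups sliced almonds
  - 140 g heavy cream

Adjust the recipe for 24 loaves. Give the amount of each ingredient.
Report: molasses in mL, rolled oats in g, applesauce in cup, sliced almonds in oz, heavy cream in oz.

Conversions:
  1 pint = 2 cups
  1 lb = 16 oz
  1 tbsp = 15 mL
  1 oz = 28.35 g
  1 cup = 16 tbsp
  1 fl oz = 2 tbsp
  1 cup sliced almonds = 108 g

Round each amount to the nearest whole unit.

molasses: 90 mL; rolled oats: 4763 g; applesauce: 24 cup; sliced almonds: 69 oz; heavy cream: 30 oz

Scaling factor: 24/4 = 6.
molasses: 1 tbsp × 6 × 15 mL/tbsp = 90 mL
rolled oats: 1.75 lb × 6 × 16 oz/lb × 28.35 g/oz ≈ 4763 g
applesauce: 2 pint × 6 × 2 cup/pint = 24 cup
sliced almonds: 3 cup × 6 × 108 g/cup ÷ 28.35 g/oz ≈ 69 oz
heavy cream: 140 g × 6 ÷ 28.35 g/oz ≈ 30 oz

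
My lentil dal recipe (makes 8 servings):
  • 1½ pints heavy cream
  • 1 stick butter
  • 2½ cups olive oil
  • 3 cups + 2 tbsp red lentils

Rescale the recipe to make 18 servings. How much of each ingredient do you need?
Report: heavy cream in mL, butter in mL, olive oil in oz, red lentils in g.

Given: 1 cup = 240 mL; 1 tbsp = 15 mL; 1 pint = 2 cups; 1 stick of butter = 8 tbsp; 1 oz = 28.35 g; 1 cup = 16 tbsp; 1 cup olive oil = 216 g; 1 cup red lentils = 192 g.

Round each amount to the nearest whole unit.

Scaling factor: 18/8 = 9/4 = 2.25.
heavy cream: 1.5 pint × 9/4 × 2 cup/pint × 240 mL/cup = 1620 mL
butter: 1 stick × 9/4 × 8 tbsp/stick × 15 mL/tbsp = 270 mL
olive oil: 2.5 cup × 9/4 × 216 g/cup ÷ 28.35 g/oz ≈ 43 oz
red lentils: (3 cup + 2 tbsp = 3.125 cup) × 9/4 × 192 g/cup = 1350 g

heavy cream: 1620 mL; butter: 270 mL; olive oil: 43 oz; red lentils: 1350 g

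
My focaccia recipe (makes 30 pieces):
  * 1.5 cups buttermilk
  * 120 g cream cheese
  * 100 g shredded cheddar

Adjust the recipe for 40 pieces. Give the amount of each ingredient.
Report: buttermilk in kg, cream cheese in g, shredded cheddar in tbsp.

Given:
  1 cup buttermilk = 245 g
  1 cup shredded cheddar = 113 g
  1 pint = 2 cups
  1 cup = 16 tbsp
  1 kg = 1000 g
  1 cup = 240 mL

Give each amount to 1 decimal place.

buttermilk: 0.5 kg; cream cheese: 160.0 g; shredded cheddar: 18.9 tbsp

Scaling factor: 40/30 = 4/3.
buttermilk: 1.5 cup × 4/3 × 245 g/cup ÷ 1000 g/kg ≈ 0.5 kg
cream cheese: 120 g × 4/3 = 160.0 g
shredded cheddar: 100 g × 4/3 ÷ 113 g/cup × 16 tbsp/cup ≈ 18.9 tbsp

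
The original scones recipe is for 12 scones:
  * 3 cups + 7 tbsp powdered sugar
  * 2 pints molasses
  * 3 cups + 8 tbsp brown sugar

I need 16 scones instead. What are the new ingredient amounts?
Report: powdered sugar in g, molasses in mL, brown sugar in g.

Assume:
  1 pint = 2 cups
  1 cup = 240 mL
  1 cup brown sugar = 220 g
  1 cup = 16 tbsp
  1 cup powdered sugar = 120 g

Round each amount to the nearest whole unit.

powdered sugar: 550 g; molasses: 1280 mL; brown sugar: 1027 g

Scaling factor: 16/12 = 4/3.
powdered sugar: (3 cup + 7 tbsp = 3.4375 cup) × 4/3 × 120 g/cup = 550 g
molasses: 2 pint × 4/3 × 2 cup/pint × 240 mL/cup = 1280 mL
brown sugar: (3 cup + 8 tbsp = 3.5 cup) × 4/3 × 220 g/cup ≈ 1027 g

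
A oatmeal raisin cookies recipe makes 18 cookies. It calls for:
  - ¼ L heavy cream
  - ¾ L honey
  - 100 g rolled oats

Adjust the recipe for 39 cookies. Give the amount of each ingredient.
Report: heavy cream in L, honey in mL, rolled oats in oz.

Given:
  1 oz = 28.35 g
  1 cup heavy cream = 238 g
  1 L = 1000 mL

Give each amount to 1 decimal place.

heavy cream: 0.5 L; honey: 1625.0 mL; rolled oats: 7.6 oz

Scaling factor: 39/18 = 13/6.
heavy cream: 0.25 L × 13/6 ≈ 0.5 L
honey: 0.75 L × 13/6 × 1000 mL/L = 1625.0 mL
rolled oats: 100 g × 13/6 ÷ 28.35 g/oz ≈ 7.6 oz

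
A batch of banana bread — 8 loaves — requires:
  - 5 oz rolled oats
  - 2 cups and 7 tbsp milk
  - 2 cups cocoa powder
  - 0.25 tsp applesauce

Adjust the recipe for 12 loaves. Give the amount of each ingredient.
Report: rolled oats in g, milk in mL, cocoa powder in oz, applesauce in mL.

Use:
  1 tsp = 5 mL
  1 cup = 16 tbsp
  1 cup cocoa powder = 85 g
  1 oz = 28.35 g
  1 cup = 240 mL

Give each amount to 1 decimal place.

rolled oats: 212.6 g; milk: 877.5 mL; cocoa powder: 9.0 oz; applesauce: 1.9 mL

Scaling factor: 12/8 = 3/2 = 1.5.
rolled oats: 5 oz × 3/2 × 28.35 g/oz ≈ 212.6 g
milk: (2 cup + 7 tbsp = 2.4375 cup) × 3/2 × 240 mL/cup = 877.5 mL
cocoa powder: 2 cup × 3/2 × 85 g/cup ÷ 28.35 g/oz ≈ 9.0 oz
applesauce: 0.25 tsp × 3/2 × 5 mL/tsp ≈ 1.9 mL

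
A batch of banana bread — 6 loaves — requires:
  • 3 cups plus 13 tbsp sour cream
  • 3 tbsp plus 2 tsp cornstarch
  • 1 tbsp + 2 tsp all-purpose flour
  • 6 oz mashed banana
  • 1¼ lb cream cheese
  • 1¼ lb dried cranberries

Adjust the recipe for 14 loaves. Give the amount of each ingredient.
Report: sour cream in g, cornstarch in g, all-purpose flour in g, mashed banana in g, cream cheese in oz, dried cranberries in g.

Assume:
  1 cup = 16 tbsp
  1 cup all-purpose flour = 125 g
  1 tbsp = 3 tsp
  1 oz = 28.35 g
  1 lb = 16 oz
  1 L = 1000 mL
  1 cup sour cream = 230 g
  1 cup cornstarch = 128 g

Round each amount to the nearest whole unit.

sour cream: 2046 g; cornstarch: 68 g; all-purpose flour: 30 g; mashed banana: 397 g; cream cheese: 47 oz; dried cranberries: 1323 g

Scaling factor: 14/6 = 7/3.
sour cream: (3 cup + 13 tbsp = 3.8125 cup) × 7/3 × 230 g/cup ≈ 2046 g
cornstarch: (3 tbsp + 2 tsp = 11/3 tbsp) × 7/3 ÷ 16 tbsp/cup × 128 g/cup ≈ 68 g
all-purpose flour: (1 tbsp + 2 tsp = 5/3 tbsp) × 7/3 ÷ 16 tbsp/cup × 125 g/cup ≈ 30 g
mashed banana: 6 oz × 7/3 × 28.35 g/oz ≈ 397 g
cream cheese: 1.25 lb × 7/3 × 16 oz/lb ≈ 47 oz
dried cranberries: 1.25 lb × 7/3 × 16 oz/lb × 28.35 g/oz = 1323 g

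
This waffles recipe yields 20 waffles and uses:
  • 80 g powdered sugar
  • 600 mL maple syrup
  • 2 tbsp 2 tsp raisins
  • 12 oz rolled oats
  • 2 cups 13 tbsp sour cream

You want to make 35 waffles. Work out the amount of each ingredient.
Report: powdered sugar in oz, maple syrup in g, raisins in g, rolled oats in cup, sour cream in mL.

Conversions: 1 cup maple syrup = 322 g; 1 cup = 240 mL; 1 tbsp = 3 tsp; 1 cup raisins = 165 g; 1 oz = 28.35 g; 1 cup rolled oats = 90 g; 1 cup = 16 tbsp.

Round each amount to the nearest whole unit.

powdered sugar: 5 oz; maple syrup: 1409 g; raisins: 48 g; rolled oats: 7 cup; sour cream: 1181 mL

Scaling factor: 35/20 = 7/4 = 1.75.
powdered sugar: 80 g × 7/4 ÷ 28.35 g/oz ≈ 5 oz
maple syrup: 600 mL × 7/4 ÷ 240 mL/cup × 322 g/cup ≈ 1409 g
raisins: (2 tbsp + 2 tsp = 8/3 tbsp) × 7/4 ÷ 16 tbsp/cup × 165 g/cup ≈ 48 g
rolled oats: 12 oz × 7/4 × 28.35 g/oz ÷ 90 g/cup ≈ 7 cup
sour cream: (2 cup + 13 tbsp = 2.8125 cup) × 7/4 × 240 mL/cup ≈ 1181 mL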